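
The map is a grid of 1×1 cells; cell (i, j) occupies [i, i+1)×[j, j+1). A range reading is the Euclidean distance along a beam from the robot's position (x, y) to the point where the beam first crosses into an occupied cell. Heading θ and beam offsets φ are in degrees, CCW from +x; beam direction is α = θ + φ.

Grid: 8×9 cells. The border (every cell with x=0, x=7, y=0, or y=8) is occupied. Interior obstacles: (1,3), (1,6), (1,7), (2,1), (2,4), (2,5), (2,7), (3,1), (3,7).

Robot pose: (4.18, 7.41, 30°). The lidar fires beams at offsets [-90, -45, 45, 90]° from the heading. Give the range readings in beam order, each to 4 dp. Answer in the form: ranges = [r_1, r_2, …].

beam 1: φ=-90°, α=300°
  cosα=0.5000 sinα=-0.8660 | (4,7) | tMaxX 1.6400 tMaxY 0.4734 | tΔX 2.0000 tΔY 1.1547
    t=0.4734 [y] (4,6)
    t=1.6281 [y] (4,5)
    t=1.6400 [x] (5,5)
    t=2.7828 [y] (5,4)
    t=3.6400 [x] (6,4)
    t=3.9375 [y] (6,3)
    t=5.0922 [y] (6,2)
    t=5.6400 [x] (7,2) — stop
  → r_1 = 5.6400
beam 2: φ=-45°, α=345°
  cosα=0.9659 sinα=-0.2588 | (4,7) | tMaxX 0.8489 tMaxY 1.5841 | tΔX 1.0353 tΔY 3.8637
    t=0.8489 [x] (5,7)
    t=1.5841 [y] (5,6)
    t=1.8842 [x] (6,6)
    t=2.9195 [x] (7,6) — stop
  → r_2 = 2.9195
beam 3: φ=45°, α=75°
  cosα=0.2588 sinα=0.9659 | (4,7) | tMaxX 3.1682 tMaxY 0.6108 | tΔX 3.8637 tΔY 1.0353
    t=0.6108 [y] (4,8) — stop
  → r_3 = 0.6108
beam 4: φ=90°, α=120°
  cosα=-0.5000 sinα=0.8660 | (4,7) | tMaxX 0.3600 tMaxY 0.6813 | tΔX 2.0000 tΔY 1.1547
    t=0.3600 [x] (3,7) — stop
  → r_4 = 0.3600

ranges = [5.6400, 2.9195, 0.6108, 0.3600]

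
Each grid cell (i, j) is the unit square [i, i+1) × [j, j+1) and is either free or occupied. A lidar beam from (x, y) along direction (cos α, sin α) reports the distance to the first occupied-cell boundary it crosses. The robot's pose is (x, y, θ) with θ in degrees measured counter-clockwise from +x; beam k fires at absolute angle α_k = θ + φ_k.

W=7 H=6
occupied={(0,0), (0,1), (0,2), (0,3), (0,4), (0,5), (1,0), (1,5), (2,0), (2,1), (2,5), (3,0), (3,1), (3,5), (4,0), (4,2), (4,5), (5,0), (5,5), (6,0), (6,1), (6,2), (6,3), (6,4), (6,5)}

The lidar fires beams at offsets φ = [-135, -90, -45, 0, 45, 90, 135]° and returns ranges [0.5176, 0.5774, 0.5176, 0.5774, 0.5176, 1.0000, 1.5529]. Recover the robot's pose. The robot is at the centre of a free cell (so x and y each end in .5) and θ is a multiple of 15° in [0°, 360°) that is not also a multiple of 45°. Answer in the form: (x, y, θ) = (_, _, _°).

(x, y, θ) = (4.5, 1.5, 240°)

Enumerate (i+0.5, j+0.5, θ) over the 17 free cells and 16 admissible headings. For each, cast all 7 beams and compare to the given ranges.
  (2.5, 4.5, 345°): beam 1 = 1.7321 ≠ 0.5176 ✗
  (1.5, 4.5, 255°): beam 1 = 0.5774 ≠ 0.5176 ✗
  (3.5, 3.5, 285°): beam 1 = 2.8868 ≠ 0.5176 ✗
  (5.5, 3.5, 285°): beam 1 = 3.0000 ≠ 0.5176 ✗
  (5.5, 4.5, 165°): beam 1 = 0.5774 ≠ 0.5176 ✗
  …
  (4.5, 1.5, 240°): r_1=0.5176, r_2=0.5774, r_3=0.5176, r_4=0.5774, r_5=0.5176, r_6=1.0000, r_7=1.5529 — all match ✓
Unique over the lattice → pose = (4.5, 1.5, 240°).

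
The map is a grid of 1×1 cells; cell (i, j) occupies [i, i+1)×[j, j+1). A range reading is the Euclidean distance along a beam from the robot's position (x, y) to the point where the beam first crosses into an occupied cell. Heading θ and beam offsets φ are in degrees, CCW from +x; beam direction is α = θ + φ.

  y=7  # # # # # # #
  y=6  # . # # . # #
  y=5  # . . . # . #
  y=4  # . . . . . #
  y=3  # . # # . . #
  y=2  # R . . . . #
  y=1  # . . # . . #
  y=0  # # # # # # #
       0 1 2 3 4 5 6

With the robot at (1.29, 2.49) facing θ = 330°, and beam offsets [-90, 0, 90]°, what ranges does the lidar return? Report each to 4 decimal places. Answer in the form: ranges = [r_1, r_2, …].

beam 1: φ=-90°, α=240°
  dir = (cos 240°, sin 240°) = (-0.5000, -0.8660); from cell (1,2)
  next x-line at t=0.5800, next y-line at t=0.5658; Δt_x=2.0000, Δt_y=1.1547
    y: enter (1,1) at t=0.5658
    x: enter (0,1) at t=0.5800 ← occupied
  → r_1 = 0.5800
beam 2: φ=0°, α=330°
  dir = (cos 330°, sin 330°) = (0.8660, -0.5000); from cell (1,2)
  next x-line at t=0.8198, next y-line at t=0.9800; Δt_x=1.1547, Δt_y=2.0000
    x: enter (2,2) at t=0.8198
    y: enter (2,1) at t=0.9800
    x: enter (3,1) at t=1.9745 ← occupied
  → r_2 = 1.9745
beam 3: φ=90°, α=60°
  dir = (cos 60°, sin 60°) = (0.5000, 0.8660); from cell (1,2)
  next x-line at t=1.4200, next y-line at t=0.5889; Δt_x=2.0000, Δt_y=1.1547
    y: enter (1,3) at t=0.5889
    x: enter (2,3) at t=1.4200 ← occupied
  → r_3 = 1.4200

ranges = [0.5800, 1.9745, 1.4200]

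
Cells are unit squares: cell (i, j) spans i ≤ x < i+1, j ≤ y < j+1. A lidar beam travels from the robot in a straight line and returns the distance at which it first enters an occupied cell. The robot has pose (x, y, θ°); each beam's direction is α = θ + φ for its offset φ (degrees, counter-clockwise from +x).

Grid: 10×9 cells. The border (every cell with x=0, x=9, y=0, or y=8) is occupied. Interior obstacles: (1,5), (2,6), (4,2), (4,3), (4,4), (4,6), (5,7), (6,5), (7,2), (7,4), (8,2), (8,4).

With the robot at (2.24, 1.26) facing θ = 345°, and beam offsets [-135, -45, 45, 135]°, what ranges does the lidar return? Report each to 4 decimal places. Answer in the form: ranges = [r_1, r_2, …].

ranges = [0.5200, 0.3002, 2.0323, 2.4800]

beam 1: φ=-135°, α=210°
  direction (-0.8660, -0.5000); cell (2,1); t to first gridline: x 0.2771, y 0.5200 (then +1.1547 / +2.0000)
    (1,1) via x @ 0.2771
    (1,0) via y @ 0.5200  # hit
  → r_1 = 0.5200
beam 2: φ=-45°, α=300°
  direction (0.5000, -0.8660); cell (2,1); t to first gridline: x 1.5200, y 0.3002 (then +2.0000 / +1.1547)
    (2,0) via y @ 0.3002  # hit
  → r_2 = 0.3002
beam 3: φ=45°, α=30°
  direction (0.8660, 0.5000); cell (2,1); t to first gridline: x 0.8776, y 1.4800 (then +1.1547 / +2.0000)
    (3,1) via x @ 0.8776
    (3,2) via y @ 1.4800
    (4,2) via x @ 2.0323  # hit
  → r_3 = 2.0323
beam 4: φ=135°, α=120°
  direction (-0.5000, 0.8660); cell (2,1); t to first gridline: x 0.4800, y 0.8545 (then +2.0000 / +1.1547)
    (1,1) via x @ 0.4800
    (1,2) via y @ 0.8545
    (1,3) via y @ 2.0092
    (0,3) via x @ 2.4800  # hit
  → r_4 = 2.4800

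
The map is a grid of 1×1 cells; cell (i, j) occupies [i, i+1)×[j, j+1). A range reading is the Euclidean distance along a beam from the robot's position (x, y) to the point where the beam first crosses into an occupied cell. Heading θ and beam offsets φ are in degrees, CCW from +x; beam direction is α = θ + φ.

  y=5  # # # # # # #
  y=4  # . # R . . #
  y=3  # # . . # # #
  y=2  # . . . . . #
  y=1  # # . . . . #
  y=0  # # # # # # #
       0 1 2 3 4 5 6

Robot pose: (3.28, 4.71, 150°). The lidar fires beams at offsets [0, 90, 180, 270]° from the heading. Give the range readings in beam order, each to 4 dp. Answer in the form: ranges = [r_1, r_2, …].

ranges = [0.3233, 0.5600, 1.4200, 0.3349]

beam 1: φ=0°, α=150°
  dir = (cos 150°, sin 150°) = (-0.8660, 0.5000); from cell (3,4)
  next x-line at t=0.3233, next y-line at t=0.5800; Δt_x=1.1547, Δt_y=2.0000
    x: enter (2,4) at t=0.3233 ← occupied
  → r_1 = 0.3233
beam 2: φ=90°, α=240°
  dir = (cos 240°, sin 240°) = (-0.5000, -0.8660); from cell (3,4)
  next x-line at t=0.5600, next y-line at t=0.8198; Δt_x=2.0000, Δt_y=1.1547
    x: enter (2,4) at t=0.5600 ← occupied
  → r_2 = 0.5600
beam 3: φ=180°, α=330°
  dir = (cos 330°, sin 330°) = (0.8660, -0.5000); from cell (3,4)
  next x-line at t=0.8314, next y-line at t=1.4200; Δt_x=1.1547, Δt_y=2.0000
    x: enter (4,4) at t=0.8314
    y: enter (4,3) at t=1.4200 ← occupied
  → r_3 = 1.4200
beam 4: φ=270°, α=60°
  dir = (cos 60°, sin 60°) = (0.5000, 0.8660); from cell (3,4)
  next x-line at t=1.4400, next y-line at t=0.3349; Δt_x=2.0000, Δt_y=1.1547
    y: enter (3,5) at t=0.3349 ← occupied
  → r_4 = 0.3349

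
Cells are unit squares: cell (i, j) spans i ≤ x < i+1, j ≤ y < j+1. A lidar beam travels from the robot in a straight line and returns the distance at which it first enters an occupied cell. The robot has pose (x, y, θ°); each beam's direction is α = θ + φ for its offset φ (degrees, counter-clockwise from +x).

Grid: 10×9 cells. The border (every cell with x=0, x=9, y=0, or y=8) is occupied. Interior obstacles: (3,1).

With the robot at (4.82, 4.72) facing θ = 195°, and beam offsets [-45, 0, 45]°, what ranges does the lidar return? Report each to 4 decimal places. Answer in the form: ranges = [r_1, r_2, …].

beam 1: φ=-45°, α=150°
  cosα=-0.8660 sinα=0.5000 | (4,4) | tMaxX 0.9469 tMaxY 0.5600 | tΔX 1.1547 tΔY 2.0000
    t=0.5600 [y] (4,5)
    t=0.9469 [x] (3,5)
    t=2.1016 [x] (2,5)
    t=2.5600 [y] (2,6)
    t=3.2563 [x] (1,6)
    t=4.4110 [x] (0,6) — stop
  → r_1 = 4.4110
beam 2: φ=0°, α=195°
  cosα=-0.9659 sinα=-0.2588 | (4,4) | tMaxX 0.8489 tMaxY 2.7819 | tΔX 1.0353 tΔY 3.8637
    t=0.8489 [x] (3,4)
    t=1.8842 [x] (2,4)
    t=2.7819 [y] (2,3)
    t=2.9195 [x] (1,3)
    t=3.9548 [x] (0,3) — stop
  → r_2 = 3.9548
beam 3: φ=45°, α=240°
  cosα=-0.5000 sinα=-0.8660 | (4,4) | tMaxX 1.6400 tMaxY 0.8314 | tΔX 2.0000 tΔY 1.1547
    t=0.8314 [y] (4,3)
    t=1.6400 [x] (3,3)
    t=1.9861 [y] (3,2)
    t=3.1408 [y] (3,1) — stop
  → r_3 = 3.1408

ranges = [4.4110, 3.9548, 3.1408]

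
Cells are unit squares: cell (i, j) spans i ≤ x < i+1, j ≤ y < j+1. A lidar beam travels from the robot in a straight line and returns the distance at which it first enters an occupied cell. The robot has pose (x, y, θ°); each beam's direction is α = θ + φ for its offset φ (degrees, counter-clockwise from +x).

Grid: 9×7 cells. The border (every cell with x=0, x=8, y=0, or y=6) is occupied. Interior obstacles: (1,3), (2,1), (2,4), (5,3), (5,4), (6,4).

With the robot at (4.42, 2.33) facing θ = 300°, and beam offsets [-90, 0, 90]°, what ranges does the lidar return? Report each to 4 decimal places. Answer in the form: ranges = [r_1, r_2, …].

ranges = [1.6397, 1.5358, 1.3400]

beam 1: φ=-90°, α=210°
  d=(-0.8660,-0.5000)  start (4,2)  tX=0.4850 tY=0.6600  stride 1/|dx|=1.1547 1/|dy|=2.0000
    cross x-line → (3,2), t=0.4850
    cross y-line → (3,1), t=0.6600
    cross x-line → (2,1), t=1.6397 (wall)
  → r_1 = 1.6397
beam 2: φ=0°, α=300°
  d=(0.5000,-0.8660)  start (4,2)  tX=1.1600 tY=0.3811  stride 1/|dx|=2.0000 1/|dy|=1.1547
    cross y-line → (4,1), t=0.3811
    cross x-line → (5,1), t=1.1600
    cross y-line → (5,0), t=1.5358 (wall)
  → r_2 = 1.5358
beam 3: φ=90°, α=30°
  d=(0.8660,0.5000)  start (4,2)  tX=0.6697 tY=1.3400  stride 1/|dx|=1.1547 1/|dy|=2.0000
    cross x-line → (5,2), t=0.6697
    cross y-line → (5,3), t=1.3400 (wall)
  → r_3 = 1.3400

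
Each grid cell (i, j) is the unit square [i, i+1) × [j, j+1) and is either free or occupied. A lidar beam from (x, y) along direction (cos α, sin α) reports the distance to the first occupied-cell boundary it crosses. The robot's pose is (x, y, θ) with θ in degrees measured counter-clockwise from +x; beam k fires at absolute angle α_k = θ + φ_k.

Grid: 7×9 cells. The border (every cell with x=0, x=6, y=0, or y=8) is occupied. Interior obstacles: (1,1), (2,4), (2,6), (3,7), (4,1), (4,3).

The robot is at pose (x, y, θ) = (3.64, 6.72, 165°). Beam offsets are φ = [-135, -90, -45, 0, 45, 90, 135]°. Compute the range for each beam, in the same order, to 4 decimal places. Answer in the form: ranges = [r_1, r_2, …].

beam 1: φ=-135°, α=30°
  cosα=0.8660 sinα=0.5000 | (3,6) | tMaxX 0.4157 tMaxY 0.5600 | tΔX 1.1547 tΔY 2.0000
    t=0.4157 [x] (4,6)
    t=0.5600 [y] (4,7)
    t=1.5704 [x] (5,7)
    t=2.5600 [y] (5,8) — stop
  → r_1 = 2.5600
beam 2: φ=-90°, α=75°
  cosα=0.2588 sinα=0.9659 | (3,6) | tMaxX 1.3909 tMaxY 0.2899 | tΔX 3.8637 tΔY 1.0353
    t=0.2899 [y] (3,7) — stop
  → r_2 = 0.2899
beam 3: φ=-45°, α=120°
  cosα=-0.5000 sinα=0.8660 | (3,6) | tMaxX 1.2800 tMaxY 0.3233 | tΔX 2.0000 tΔY 1.1547
    t=0.3233 [y] (3,7) — stop
  → r_3 = 0.3233
beam 4: φ=0°, α=165°
  cosα=-0.9659 sinα=0.2588 | (3,6) | tMaxX 0.6626 tMaxY 1.0818 | tΔX 1.0353 tΔY 3.8637
    t=0.6626 [x] (2,6) — stop
  → r_4 = 0.6626
beam 5: φ=45°, α=210°
  cosα=-0.8660 sinα=-0.5000 | (3,6) | tMaxX 0.7390 tMaxY 1.4400 | tΔX 1.1547 tΔY 2.0000
    t=0.7390 [x] (2,6) — stop
  → r_5 = 0.7390
beam 6: φ=90°, α=255°
  cosα=-0.2588 sinα=-0.9659 | (3,6) | tMaxX 2.4728 tMaxY 0.7454 | tΔX 3.8637 tΔY 1.0353
    t=0.7454 [y] (3,5)
    t=1.7807 [y] (3,4)
    t=2.4728 [x] (2,4) — stop
  → r_6 = 2.4728
beam 7: φ=135°, α=300°
  cosα=0.5000 sinα=-0.8660 | (3,6) | tMaxX 0.7200 tMaxY 0.8314 | tΔX 2.0000 tΔY 1.1547
    t=0.7200 [x] (4,6)
    t=0.8314 [y] (4,5)
    t=1.9861 [y] (4,4)
    t=2.7200 [x] (5,4)
    t=3.1408 [y] (5,3)
    t=4.2955 [y] (5,2)
    t=4.7200 [x] (6,2) — stop
  → r_7 = 4.7200

ranges = [2.5600, 0.2899, 0.3233, 0.6626, 0.7390, 2.4728, 4.7200]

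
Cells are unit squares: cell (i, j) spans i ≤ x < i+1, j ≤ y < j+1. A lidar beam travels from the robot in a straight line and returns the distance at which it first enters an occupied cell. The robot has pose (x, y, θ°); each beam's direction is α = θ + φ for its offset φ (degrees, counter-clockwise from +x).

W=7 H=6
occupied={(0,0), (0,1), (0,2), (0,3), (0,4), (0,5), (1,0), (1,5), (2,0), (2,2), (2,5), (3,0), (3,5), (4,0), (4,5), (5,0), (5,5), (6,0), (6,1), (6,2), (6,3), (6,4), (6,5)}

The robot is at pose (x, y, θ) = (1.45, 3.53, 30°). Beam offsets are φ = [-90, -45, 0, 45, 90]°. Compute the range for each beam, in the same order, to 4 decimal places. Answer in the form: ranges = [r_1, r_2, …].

ranges = [1.1000, 4.7105, 2.9400, 1.5219, 0.9000]

beam 1: φ=-90°, α=300°
  dir = (cos 300°, sin 300°) = (0.5000, -0.8660); from cell (1,3)
  next x-line at t=1.1000, next y-line at t=0.6120; Δt_x=2.0000, Δt_y=1.1547
    y: enter (1,2) at t=0.6120
    x: enter (2,2) at t=1.1000 ← occupied
  → r_1 = 1.1000
beam 2: φ=-45°, α=345°
  dir = (cos 345°, sin 345°) = (0.9659, -0.2588); from cell (1,3)
  next x-line at t=0.5694, next y-line at t=2.0478; Δt_x=1.0353, Δt_y=3.8637
    x: enter (2,3) at t=0.5694
    x: enter (3,3) at t=1.6047
    y: enter (3,2) at t=2.0478
    x: enter (4,2) at t=2.6400
    x: enter (5,2) at t=3.6752
    x: enter (6,2) at t=4.7105 ← occupied
  → r_2 = 4.7105
beam 3: φ=0°, α=30°
  dir = (cos 30°, sin 30°) = (0.8660, 0.5000); from cell (1,3)
  next x-line at t=0.6351, next y-line at t=0.9400; Δt_x=1.1547, Δt_y=2.0000
    x: enter (2,3) at t=0.6351
    y: enter (2,4) at t=0.9400
    x: enter (3,4) at t=1.7898
    y: enter (3,5) at t=2.9400 ← occupied
  → r_3 = 2.9400
beam 4: φ=45°, α=75°
  dir = (cos 75°, sin 75°) = (0.2588, 0.9659); from cell (1,3)
  next x-line at t=2.1250, next y-line at t=0.4866; Δt_x=3.8637, Δt_y=1.0353
    y: enter (1,4) at t=0.4866
    y: enter (1,5) at t=1.5219 ← occupied
  → r_4 = 1.5219
beam 5: φ=90°, α=120°
  dir = (cos 120°, sin 120°) = (-0.5000, 0.8660); from cell (1,3)
  next x-line at t=0.9000, next y-line at t=0.5427; Δt_x=2.0000, Δt_y=1.1547
    y: enter (1,4) at t=0.5427
    x: enter (0,4) at t=0.9000 ← occupied
  → r_5 = 0.9000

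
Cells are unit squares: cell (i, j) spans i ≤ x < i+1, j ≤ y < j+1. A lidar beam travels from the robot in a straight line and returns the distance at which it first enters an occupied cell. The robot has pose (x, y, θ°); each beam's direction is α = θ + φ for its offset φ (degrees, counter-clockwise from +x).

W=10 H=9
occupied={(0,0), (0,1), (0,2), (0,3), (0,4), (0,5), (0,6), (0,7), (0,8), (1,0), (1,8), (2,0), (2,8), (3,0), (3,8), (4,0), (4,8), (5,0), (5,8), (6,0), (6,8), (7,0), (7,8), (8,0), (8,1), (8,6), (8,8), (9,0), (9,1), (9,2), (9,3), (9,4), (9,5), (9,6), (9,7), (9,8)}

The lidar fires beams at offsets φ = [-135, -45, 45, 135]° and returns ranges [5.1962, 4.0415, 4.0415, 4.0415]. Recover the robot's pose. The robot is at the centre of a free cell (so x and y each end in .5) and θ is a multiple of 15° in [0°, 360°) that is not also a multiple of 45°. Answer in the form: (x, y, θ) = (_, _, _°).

(x, y, θ) = (5.5, 4.5, 285°)

Enumerate (i+0.5, j+0.5, θ) over the 54 free cells and 16 admissible headings. For each, cast all 4 beams and compare to the given ranges.
  (6.5, 4.5, 255°): beam 1 = 4.0415 ≠ 5.1962 ✗
  (1.5, 2.5, 75°): beam 1 = 1.7321 ≠ 5.1962 ✗
  (3.5, 3.5, 240°): beam 1 = 4.6587 ≠ 5.1962 ✗
  (1.5, 2.5, 195°): beam 1 = 6.3509 ≠ 5.1962 ✗
  …
  (5.5, 4.5, 285°): r_1=5.1962, r_2=4.0415, r_3=4.0415, r_4=4.0415 — all match ✓
Only this pose fits every beam.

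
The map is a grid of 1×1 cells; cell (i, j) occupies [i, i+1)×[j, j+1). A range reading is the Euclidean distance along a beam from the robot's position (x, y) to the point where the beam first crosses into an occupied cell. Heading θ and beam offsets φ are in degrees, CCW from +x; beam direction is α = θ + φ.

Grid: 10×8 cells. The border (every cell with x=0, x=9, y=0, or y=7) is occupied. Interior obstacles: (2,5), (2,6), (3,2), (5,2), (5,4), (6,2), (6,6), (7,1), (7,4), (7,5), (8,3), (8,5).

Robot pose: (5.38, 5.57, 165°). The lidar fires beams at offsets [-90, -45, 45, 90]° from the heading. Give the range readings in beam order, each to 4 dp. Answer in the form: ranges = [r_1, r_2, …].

beam 1: φ=-90°, α=75°
  d=(0.2588,0.9659)  start (5,5)  tX=2.3955 tY=0.4452  stride 1/|dx|=3.8637 1/|dy|=1.0353
    cross y-line → (5,6), t=0.4452
    cross y-line → (5,7), t=1.4804 (wall)
  → r_1 = 1.4804
beam 2: φ=-45°, α=120°
  d=(-0.5000,0.8660)  start (5,5)  tX=0.7600 tY=0.4965  stride 1/|dx|=2.0000 1/|dy|=1.1547
    cross y-line → (5,6), t=0.4965
    cross x-line → (4,6), t=0.7600
    cross y-line → (4,7), t=1.6512 (wall)
  → r_2 = 1.6512
beam 3: φ=45°, α=210°
  d=(-0.8660,-0.5000)  start (5,5)  tX=0.4388 tY=1.1400  stride 1/|dx|=1.1547 1/|dy|=2.0000
    cross x-line → (4,5), t=0.4388
    cross y-line → (4,4), t=1.1400
    cross x-line → (3,4), t=1.5935
    cross x-line → (2,4), t=2.7482
    cross y-line → (2,3), t=3.1400
    cross x-line → (1,3), t=3.9029
    cross x-line → (0,3), t=5.0576 (wall)
  → r_3 = 5.0576
beam 4: φ=90°, α=255°
  d=(-0.2588,-0.9659)  start (5,5)  tX=1.4682 tY=0.5901  stride 1/|dx|=3.8637 1/|dy|=1.0353
    cross y-line → (5,4), t=0.5901 (wall)
  → r_4 = 0.5901

ranges = [1.4804, 1.6512, 5.0576, 0.5901]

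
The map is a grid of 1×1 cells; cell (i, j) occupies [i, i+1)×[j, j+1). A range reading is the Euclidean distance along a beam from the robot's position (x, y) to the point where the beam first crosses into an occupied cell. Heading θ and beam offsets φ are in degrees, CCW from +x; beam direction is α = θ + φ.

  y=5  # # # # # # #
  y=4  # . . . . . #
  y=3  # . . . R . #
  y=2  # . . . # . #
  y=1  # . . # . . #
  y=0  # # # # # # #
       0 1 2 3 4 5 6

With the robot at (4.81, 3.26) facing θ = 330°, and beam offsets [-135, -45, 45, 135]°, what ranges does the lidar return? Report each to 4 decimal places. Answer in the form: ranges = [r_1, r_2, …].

beam 1: φ=-135°, α=195°
  direction (-0.9659, -0.2588); cell (4,3); t to first gridline: x 0.8386, y 1.0046 (then +1.0353 / +3.8637)
    (3,3) via x @ 0.8386
    (3,2) via y @ 1.0046
    (2,2) via x @ 1.8738
    (1,2) via x @ 2.9091
    (0,2) via x @ 3.9444  # hit
  → r_1 = 3.9444
beam 2: φ=-45°, α=285°
  direction (0.2588, -0.9659); cell (4,3); t to first gridline: x 0.7341, y 0.2692 (then +3.8637 / +1.0353)
    (4,2) via y @ 0.2692  # hit
  → r_2 = 0.2692
beam 3: φ=45°, α=15°
  direction (0.9659, 0.2588); cell (4,3); t to first gridline: x 0.1967, y 2.8591 (then +1.0353 / +3.8637)
    (5,3) via x @ 0.1967
    (6,3) via x @ 1.2320  # hit
  → r_3 = 1.2320
beam 4: φ=135°, α=105°
  direction (-0.2588, 0.9659); cell (4,3); t to first gridline: x 3.1296, y 0.7661 (then +3.8637 / +1.0353)
    (4,4) via y @ 0.7661
    (4,5) via y @ 1.8014  # hit
  → r_4 = 1.8014

ranges = [3.9444, 0.2692, 1.2320, 1.8014]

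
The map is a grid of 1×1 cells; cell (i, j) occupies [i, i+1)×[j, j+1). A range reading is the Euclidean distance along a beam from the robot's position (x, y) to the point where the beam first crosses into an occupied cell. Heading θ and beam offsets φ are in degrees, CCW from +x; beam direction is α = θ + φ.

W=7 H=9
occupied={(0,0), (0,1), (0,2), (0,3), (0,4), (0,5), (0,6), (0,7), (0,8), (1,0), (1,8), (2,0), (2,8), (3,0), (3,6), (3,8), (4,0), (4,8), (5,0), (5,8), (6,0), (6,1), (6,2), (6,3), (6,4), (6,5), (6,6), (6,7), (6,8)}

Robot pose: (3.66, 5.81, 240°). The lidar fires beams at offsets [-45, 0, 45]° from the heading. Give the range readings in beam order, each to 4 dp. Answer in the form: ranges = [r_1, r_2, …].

ranges = [2.7538, 5.3200, 4.9797]

beam 1: φ=-45°, α=195°
  dir = (cos 195°, sin 195°) = (-0.9659, -0.2588); from cell (3,5)
  next x-line at t=0.6833, next y-line at t=3.1296; Δt_x=1.0353, Δt_y=3.8637
    x: enter (2,5) at t=0.6833
    x: enter (1,5) at t=1.7186
    x: enter (0,5) at t=2.7538 ← occupied
  → r_1 = 2.7538
beam 2: φ=0°, α=240°
  dir = (cos 240°, sin 240°) = (-0.5000, -0.8660); from cell (3,5)
  next x-line at t=1.3200, next y-line at t=0.9353; Δt_x=2.0000, Δt_y=1.1547
    y: enter (3,4) at t=0.9353
    x: enter (2,4) at t=1.3200
    y: enter (2,3) at t=2.0900
    y: enter (2,2) at t=3.2447
    x: enter (1,2) at t=3.3200
    y: enter (1,1) at t=4.3994
    x: enter (0,1) at t=5.3200 ← occupied
  → r_2 = 5.3200
beam 3: φ=45°, α=285°
  dir = (cos 285°, sin 285°) = (0.2588, -0.9659); from cell (3,5)
  next x-line at t=1.3137, next y-line at t=0.8386; Δt_x=3.8637, Δt_y=1.0353
    y: enter (3,4) at t=0.8386
    x: enter (4,4) at t=1.3137
    y: enter (4,3) at t=1.8738
    y: enter (4,2) at t=2.9091
    y: enter (4,1) at t=3.9444
    y: enter (4,0) at t=4.9797 ← occupied
  → r_3 = 4.9797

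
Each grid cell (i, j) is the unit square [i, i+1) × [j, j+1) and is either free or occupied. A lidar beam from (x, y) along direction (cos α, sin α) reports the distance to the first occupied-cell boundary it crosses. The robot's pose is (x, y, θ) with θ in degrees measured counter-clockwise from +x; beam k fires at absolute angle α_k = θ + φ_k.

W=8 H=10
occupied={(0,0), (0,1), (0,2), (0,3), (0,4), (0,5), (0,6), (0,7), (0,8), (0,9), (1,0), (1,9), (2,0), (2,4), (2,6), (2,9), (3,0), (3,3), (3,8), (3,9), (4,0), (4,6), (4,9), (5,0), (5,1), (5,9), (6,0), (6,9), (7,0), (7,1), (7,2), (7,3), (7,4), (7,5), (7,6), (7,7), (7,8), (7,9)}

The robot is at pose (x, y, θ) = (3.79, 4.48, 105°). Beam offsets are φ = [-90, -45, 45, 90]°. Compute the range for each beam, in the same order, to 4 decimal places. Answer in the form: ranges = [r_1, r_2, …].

beam 1: φ=-90°, α=15°
  cosα=0.9659 sinα=0.2588 | (3,4) | tMaxX 0.2174 tMaxY 2.0091 | tΔX 1.0353 tΔY 3.8637
    t=0.2174 [x] (4,4)
    t=1.2527 [x] (5,4)
    t=2.0091 [y] (5,5)
    t=2.2880 [x] (6,5)
    t=3.3232 [x] (7,5) — stop
  → r_1 = 3.3232
beam 2: φ=-45°, α=60°
  cosα=0.5000 sinα=0.8660 | (3,4) | tMaxX 0.4200 tMaxY 0.6004 | tΔX 2.0000 tΔY 1.1547
    t=0.4200 [x] (4,4)
    t=0.6004 [y] (4,5)
    t=1.7551 [y] (4,6) — stop
  → r_2 = 1.7551
beam 3: φ=45°, α=150°
  cosα=-0.8660 sinα=0.5000 | (3,4) | tMaxX 0.9122 tMaxY 1.0400 | tΔX 1.1547 tΔY 2.0000
    t=0.9122 [x] (2,4) — stop
  → r_3 = 0.9122
beam 4: φ=90°, α=195°
  cosα=-0.9659 sinα=-0.2588 | (3,4) | tMaxX 0.8179 tMaxY 1.8546 | tΔX 1.0353 tΔY 3.8637
    t=0.8179 [x] (2,4) — stop
  → r_4 = 0.8179

ranges = [3.3232, 1.7551, 0.9122, 0.8179]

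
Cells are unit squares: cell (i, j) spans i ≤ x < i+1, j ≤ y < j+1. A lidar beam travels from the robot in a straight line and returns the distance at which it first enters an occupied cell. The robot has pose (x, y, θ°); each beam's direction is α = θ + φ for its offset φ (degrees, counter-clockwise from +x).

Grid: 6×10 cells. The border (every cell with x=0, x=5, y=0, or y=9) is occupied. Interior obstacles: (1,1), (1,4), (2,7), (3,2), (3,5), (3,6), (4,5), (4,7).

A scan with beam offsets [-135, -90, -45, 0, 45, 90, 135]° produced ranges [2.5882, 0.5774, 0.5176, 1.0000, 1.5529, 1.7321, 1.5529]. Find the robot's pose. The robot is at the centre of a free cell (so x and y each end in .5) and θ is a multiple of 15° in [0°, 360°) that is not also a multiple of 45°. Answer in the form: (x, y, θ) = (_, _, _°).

(x, y, θ) = (2.5, 5.5, 60°)

Candidates: 24 free-cell centres × 16 headings = 384 poses. Raycast each; keep the one whose scan matches to 4 dp.
  (2.5, 2.5, 255°): beam 1 = 1.7321 ≠ 2.5882 ✗
  (3.5, 3.5, 150°): beam 1 = 1.5529 ≠ 2.5882 ✗
  (1.5, 7.5, 150°): beam 1 = 0.5176 ≠ 2.5882 ✗
  …
  (2.5, 5.5, 60°): r_1=2.5882, r_2=0.5774, r_3=0.5176, r_4=1.0000, r_5=1.5529, r_6=1.7321, r_7=1.5529 — all match ✓
No second candidate reproduces the full scan.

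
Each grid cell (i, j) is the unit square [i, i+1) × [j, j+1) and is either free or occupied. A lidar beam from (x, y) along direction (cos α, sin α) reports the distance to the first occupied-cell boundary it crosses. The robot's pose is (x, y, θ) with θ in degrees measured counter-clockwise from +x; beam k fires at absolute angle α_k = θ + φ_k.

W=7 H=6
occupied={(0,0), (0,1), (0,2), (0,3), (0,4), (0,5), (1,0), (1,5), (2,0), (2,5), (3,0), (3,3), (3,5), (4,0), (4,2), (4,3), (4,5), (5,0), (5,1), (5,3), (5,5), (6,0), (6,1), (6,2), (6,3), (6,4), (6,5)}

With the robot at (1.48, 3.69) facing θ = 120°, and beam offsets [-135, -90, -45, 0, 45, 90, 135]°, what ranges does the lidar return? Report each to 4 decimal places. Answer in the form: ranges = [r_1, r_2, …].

ranges = [1.5736, 2.6200, 1.3562, 0.9600, 0.4969, 0.5543, 1.8546]

beam 1: φ=-135°, α=345°
  dir = (cos 345°, sin 345°) = (0.9659, -0.2588); from cell (1,3)
  next x-line at t=0.5383, next y-line at t=2.6660; Δt_x=1.0353, Δt_y=3.8637
    x: enter (2,3) at t=0.5383
    x: enter (3,3) at t=1.5736 ← occupied
  → r_1 = 1.5736
beam 2: φ=-90°, α=30°
  dir = (cos 30°, sin 30°) = (0.8660, 0.5000); from cell (1,3)
  next x-line at t=0.6004, next y-line at t=0.6200; Δt_x=1.1547, Δt_y=2.0000
    x: enter (2,3) at t=0.6004
    y: enter (2,4) at t=0.6200
    x: enter (3,4) at t=1.7551
    y: enter (3,5) at t=2.6200 ← occupied
  → r_2 = 2.6200
beam 3: φ=-45°, α=75°
  dir = (cos 75°, sin 75°) = (0.2588, 0.9659); from cell (1,3)
  next x-line at t=2.0091, next y-line at t=0.3209; Δt_x=3.8637, Δt_y=1.0353
    y: enter (1,4) at t=0.3209
    y: enter (1,5) at t=1.3562 ← occupied
  → r_3 = 1.3562
beam 4: φ=0°, α=120°
  dir = (cos 120°, sin 120°) = (-0.5000, 0.8660); from cell (1,3)
  next x-line at t=0.9600, next y-line at t=0.3580; Δt_x=2.0000, Δt_y=1.1547
    y: enter (1,4) at t=0.3580
    x: enter (0,4) at t=0.9600 ← occupied
  → r_4 = 0.9600
beam 5: φ=45°, α=165°
  dir = (cos 165°, sin 165°) = (-0.9659, 0.2588); from cell (1,3)
  next x-line at t=0.4969, next y-line at t=1.1977; Δt_x=1.0353, Δt_y=3.8637
    x: enter (0,3) at t=0.4969 ← occupied
  → r_5 = 0.4969
beam 6: φ=90°, α=210°
  dir = (cos 210°, sin 210°) = (-0.8660, -0.5000); from cell (1,3)
  next x-line at t=0.5543, next y-line at t=1.3800; Δt_x=1.1547, Δt_y=2.0000
    x: enter (0,3) at t=0.5543 ← occupied
  → r_6 = 0.5543
beam 7: φ=135°, α=255°
  dir = (cos 255°, sin 255°) = (-0.2588, -0.9659); from cell (1,3)
  next x-line at t=1.8546, next y-line at t=0.7143; Δt_x=3.8637, Δt_y=1.0353
    y: enter (1,2) at t=0.7143
    y: enter (1,1) at t=1.7496
    x: enter (0,1) at t=1.8546 ← occupied
  → r_7 = 1.8546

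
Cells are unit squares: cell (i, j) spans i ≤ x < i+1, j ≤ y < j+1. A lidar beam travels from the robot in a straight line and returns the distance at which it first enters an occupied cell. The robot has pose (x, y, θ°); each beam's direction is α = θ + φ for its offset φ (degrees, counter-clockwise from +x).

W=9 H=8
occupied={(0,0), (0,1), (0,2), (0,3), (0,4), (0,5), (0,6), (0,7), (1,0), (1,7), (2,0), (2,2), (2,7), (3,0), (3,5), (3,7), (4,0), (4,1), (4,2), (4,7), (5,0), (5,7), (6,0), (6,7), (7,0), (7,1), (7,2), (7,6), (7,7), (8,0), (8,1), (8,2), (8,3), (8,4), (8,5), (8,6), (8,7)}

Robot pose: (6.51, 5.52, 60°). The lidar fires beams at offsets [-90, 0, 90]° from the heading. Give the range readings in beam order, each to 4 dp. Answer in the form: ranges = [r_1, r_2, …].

ranges = [1.7205, 0.9800, 2.9600]

beam 1: φ=-90°, α=330°
  dir = (cos 330°, sin 330°) = (0.8660, -0.5000); from cell (6,5)
  next x-line at t=0.5658, next y-line at t=1.0400; Δt_x=1.1547, Δt_y=2.0000
    x: enter (7,5) at t=0.5658
    y: enter (7,4) at t=1.0400
    x: enter (8,4) at t=1.7205 ← occupied
  → r_1 = 1.7205
beam 2: φ=0°, α=60°
  dir = (cos 60°, sin 60°) = (0.5000, 0.8660); from cell (6,5)
  next x-line at t=0.9800, next y-line at t=0.5543; Δt_x=2.0000, Δt_y=1.1547
    y: enter (6,6) at t=0.5543
    x: enter (7,6) at t=0.9800 ← occupied
  → r_2 = 0.9800
beam 3: φ=90°, α=150°
  dir = (cos 150°, sin 150°) = (-0.8660, 0.5000); from cell (6,5)
  next x-line at t=0.5889, next y-line at t=0.9600; Δt_x=1.1547, Δt_y=2.0000
    x: enter (5,5) at t=0.5889
    y: enter (5,6) at t=0.9600
    x: enter (4,6) at t=1.7436
    x: enter (3,6) at t=2.8983
    y: enter (3,7) at t=2.9600 ← occupied
  → r_3 = 2.9600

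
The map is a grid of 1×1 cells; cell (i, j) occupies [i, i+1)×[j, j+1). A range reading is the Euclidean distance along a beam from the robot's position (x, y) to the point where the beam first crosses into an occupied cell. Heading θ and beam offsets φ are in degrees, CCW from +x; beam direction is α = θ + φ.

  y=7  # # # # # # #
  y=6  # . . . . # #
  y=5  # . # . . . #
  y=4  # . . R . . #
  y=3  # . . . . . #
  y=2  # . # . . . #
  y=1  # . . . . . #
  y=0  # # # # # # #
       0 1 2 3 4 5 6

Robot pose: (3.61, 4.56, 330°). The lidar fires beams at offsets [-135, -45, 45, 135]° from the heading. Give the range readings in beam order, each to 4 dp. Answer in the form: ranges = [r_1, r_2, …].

beam 1: φ=-135°, α=195°
  cosα=-0.9659 sinα=-0.2588 | (3,4) | tMaxX 0.6315 tMaxY 2.1637 | tΔX 1.0353 tΔY 3.8637
    t=0.6315 [x] (2,4)
    t=1.6668 [x] (1,4)
    t=2.1637 [y] (1,3)
    t=2.7021 [x] (0,3) — stop
  → r_1 = 2.7021
beam 2: φ=-45°, α=285°
  cosα=0.2588 sinα=-0.9659 | (3,4) | tMaxX 1.5068 tMaxY 0.5798 | tΔX 3.8637 tΔY 1.0353
    t=0.5798 [y] (3,3)
    t=1.5068 [x] (4,3)
    t=1.6150 [y] (4,2)
    t=2.6503 [y] (4,1)
    t=3.6856 [y] (4,0) — stop
  → r_2 = 3.6856
beam 3: φ=45°, α=15°
  cosα=0.9659 sinα=0.2588 | (3,4) | tMaxX 0.4038 tMaxY 1.7000 | tΔX 1.0353 tΔY 3.8637
    t=0.4038 [x] (4,4)
    t=1.4390 [x] (5,4)
    t=1.7000 [y] (5,5)
    t=2.4743 [x] (6,5) — stop
  → r_3 = 2.4743
beam 4: φ=135°, α=105°
  cosα=-0.2588 sinα=0.9659 | (3,4) | tMaxX 2.3569 tMaxY 0.4555 | tΔX 3.8637 tΔY 1.0353
    t=0.4555 [y] (3,5)
    t=1.4908 [y] (3,6)
    t=2.3569 [x] (2,6)
    t=2.5261 [y] (2,7) — stop
  → r_4 = 2.5261

ranges = [2.7021, 3.6856, 2.4743, 2.5261]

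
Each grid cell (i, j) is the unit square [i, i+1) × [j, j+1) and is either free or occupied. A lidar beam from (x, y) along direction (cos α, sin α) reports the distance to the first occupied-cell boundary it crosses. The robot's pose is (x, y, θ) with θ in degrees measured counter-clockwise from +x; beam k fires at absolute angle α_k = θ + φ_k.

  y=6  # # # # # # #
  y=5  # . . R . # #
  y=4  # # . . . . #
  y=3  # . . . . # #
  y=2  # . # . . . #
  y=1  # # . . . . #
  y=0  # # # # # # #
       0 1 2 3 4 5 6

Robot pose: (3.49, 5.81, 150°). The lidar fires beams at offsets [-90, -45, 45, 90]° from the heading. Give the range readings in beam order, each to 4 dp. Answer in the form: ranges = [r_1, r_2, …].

ranges = [0.2194, 0.1967, 2.5778, 4.3994]

beam 1: φ=-90°, α=60°
  d=(0.5000,0.8660)  start (3,5)  tX=1.0200 tY=0.2194  stride 1/|dx|=2.0000 1/|dy|=1.1547
    cross y-line → (3,6), t=0.2194 (wall)
  → r_1 = 0.2194
beam 2: φ=-45°, α=105°
  d=(-0.2588,0.9659)  start (3,5)  tX=1.8932 tY=0.1967  stride 1/|dx|=3.8637 1/|dy|=1.0353
    cross y-line → (3,6), t=0.1967 (wall)
  → r_2 = 0.1967
beam 3: φ=45°, α=195°
  d=(-0.9659,-0.2588)  start (3,5)  tX=0.5073 tY=3.1296  stride 1/|dx|=1.0353 1/|dy|=3.8637
    cross x-line → (2,5), t=0.5073
    cross x-line → (1,5), t=1.5426
    cross x-line → (0,5), t=2.5778 (wall)
  → r_3 = 2.5778
beam 4: φ=90°, α=240°
  d=(-0.5000,-0.8660)  start (3,5)  tX=0.9800 tY=0.9353  stride 1/|dx|=2.0000 1/|dy|=1.1547
    cross y-line → (3,4), t=0.9353
    cross x-line → (2,4), t=0.9800
    cross y-line → (2,3), t=2.0900
    cross x-line → (1,3), t=2.9800
    cross y-line → (1,2), t=3.2447
    cross y-line → (1,1), t=4.3994 (wall)
  → r_4 = 4.3994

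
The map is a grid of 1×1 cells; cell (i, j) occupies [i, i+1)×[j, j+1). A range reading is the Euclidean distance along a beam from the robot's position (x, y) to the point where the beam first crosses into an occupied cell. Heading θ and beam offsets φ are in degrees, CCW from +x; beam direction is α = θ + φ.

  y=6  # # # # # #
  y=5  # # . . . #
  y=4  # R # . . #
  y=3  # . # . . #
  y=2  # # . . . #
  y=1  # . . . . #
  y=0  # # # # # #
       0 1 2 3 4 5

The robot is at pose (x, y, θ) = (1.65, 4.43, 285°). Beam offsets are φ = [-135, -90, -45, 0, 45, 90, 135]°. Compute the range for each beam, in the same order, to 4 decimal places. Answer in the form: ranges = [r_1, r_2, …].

ranges = [0.7506, 0.6729, 1.3000, 1.3523, 0.4041, 0.3623, 0.6582]

beam 1: φ=-135°, α=150°
  direction (-0.8660, 0.5000); cell (1,4); t to first gridline: x 0.7506, y 1.1400 (then +1.1547 / +2.0000)
    (0,4) via x @ 0.7506  # hit
  → r_1 = 0.7506
beam 2: φ=-90°, α=195°
  direction (-0.9659, -0.2588); cell (1,4); t to first gridline: x 0.6729, y 1.6614 (then +1.0353 / +3.8637)
    (0,4) via x @ 0.6729  # hit
  → r_2 = 0.6729
beam 3: φ=-45°, α=240°
  direction (-0.5000, -0.8660); cell (1,4); t to first gridline: x 1.3000, y 0.4965 (then +2.0000 / +1.1547)
    (1,3) via y @ 0.4965
    (0,3) via x @ 1.3000  # hit
  → r_3 = 1.3000
beam 4: φ=0°, α=285°
  direction (0.2588, -0.9659); cell (1,4); t to first gridline: x 1.3523, y 0.4452 (then +3.8637 / +1.0353)
    (1,3) via y @ 0.4452
    (2,3) via x @ 1.3523  # hit
  → r_4 = 1.3523
beam 5: φ=45°, α=330°
  direction (0.8660, -0.5000); cell (1,4); t to first gridline: x 0.4041, y 0.8600 (then +1.1547 / +2.0000)
    (2,4) via x @ 0.4041  # hit
  → r_5 = 0.4041
beam 6: φ=90°, α=15°
  direction (0.9659, 0.2588); cell (1,4); t to first gridline: x 0.3623, y 2.2023 (then +1.0353 / +3.8637)
    (2,4) via x @ 0.3623  # hit
  → r_6 = 0.3623
beam 7: φ=135°, α=60°
  direction (0.5000, 0.8660); cell (1,4); t to first gridline: x 0.7000, y 0.6582 (then +2.0000 / +1.1547)
    (1,5) via y @ 0.6582  # hit
  → r_7 = 0.6582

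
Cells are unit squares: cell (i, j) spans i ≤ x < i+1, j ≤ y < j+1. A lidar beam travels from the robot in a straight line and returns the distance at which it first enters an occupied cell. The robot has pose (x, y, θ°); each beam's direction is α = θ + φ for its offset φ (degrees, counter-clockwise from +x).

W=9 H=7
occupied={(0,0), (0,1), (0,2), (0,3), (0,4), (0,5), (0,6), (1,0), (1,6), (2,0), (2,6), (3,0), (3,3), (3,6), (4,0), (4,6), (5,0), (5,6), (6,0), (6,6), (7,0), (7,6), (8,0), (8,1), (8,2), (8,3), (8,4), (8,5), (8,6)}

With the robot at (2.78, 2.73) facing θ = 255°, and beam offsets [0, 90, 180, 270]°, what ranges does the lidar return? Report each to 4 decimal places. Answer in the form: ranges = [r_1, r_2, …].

beam 1: φ=0°, α=255°
  d=(-0.2588,-0.9659)  start (2,2)  tX=3.0137 tY=0.7558  stride 1/|dx|=3.8637 1/|dy|=1.0353
    cross y-line → (2,1), t=0.7558
    cross y-line → (2,0), t=1.7910 (wall)
  → r_1 = 1.7910
beam 2: φ=90°, α=345°
  d=(0.9659,-0.2588)  start (2,2)  tX=0.2278 tY=2.8205  stride 1/|dx|=1.0353 1/|dy|=3.8637
    cross x-line → (3,2), t=0.2278
    cross x-line → (4,2), t=1.2630
    cross x-line → (5,2), t=2.2983
    cross y-line → (5,1), t=2.8205
    cross x-line → (6,1), t=3.3336
    cross x-line → (7,1), t=4.3689
    cross x-line → (8,1), t=5.4041 (wall)
  → r_2 = 5.4041
beam 3: φ=180°, α=75°
  d=(0.2588,0.9659)  start (2,2)  tX=0.8500 tY=0.2795  stride 1/|dx|=3.8637 1/|dy|=1.0353
    cross y-line → (2,3), t=0.2795
    cross x-line → (3,3), t=0.8500 (wall)
  → r_3 = 0.8500
beam 4: φ=270°, α=165°
  d=(-0.9659,0.2588)  start (2,2)  tX=0.8075 tY=1.0432  stride 1/|dx|=1.0353 1/|dy|=3.8637
    cross x-line → (1,2), t=0.8075
    cross y-line → (1,3), t=1.0432
    cross x-line → (0,3), t=1.8428 (wall)
  → r_4 = 1.8428

ranges = [1.7910, 5.4041, 0.8500, 1.8428]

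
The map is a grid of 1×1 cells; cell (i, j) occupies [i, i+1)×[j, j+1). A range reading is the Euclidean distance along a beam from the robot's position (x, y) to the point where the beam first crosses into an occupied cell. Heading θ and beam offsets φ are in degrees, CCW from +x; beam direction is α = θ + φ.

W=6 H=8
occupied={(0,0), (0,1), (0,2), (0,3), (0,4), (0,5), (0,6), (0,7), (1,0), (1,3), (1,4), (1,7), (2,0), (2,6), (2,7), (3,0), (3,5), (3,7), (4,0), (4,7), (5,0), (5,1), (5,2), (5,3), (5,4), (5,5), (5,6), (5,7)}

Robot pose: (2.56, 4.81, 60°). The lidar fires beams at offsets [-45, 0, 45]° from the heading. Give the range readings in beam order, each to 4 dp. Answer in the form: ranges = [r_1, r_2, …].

beam 1: φ=-45°, α=15°
  dir = (cos 15°, sin 15°) = (0.9659, 0.2588); from cell (2,4)
  next x-line at t=0.4555, next y-line at t=0.7341; Δt_x=1.0353, Δt_y=3.8637
    x: enter (3,4) at t=0.4555
    y: enter (3,5) at t=0.7341 ← occupied
  → r_1 = 0.7341
beam 2: φ=0°, α=60°
  dir = (cos 60°, sin 60°) = (0.5000, 0.8660); from cell (2,4)
  next x-line at t=0.8800, next y-line at t=0.2194; Δt_x=2.0000, Δt_y=1.1547
    y: enter (2,5) at t=0.2194
    x: enter (3,5) at t=0.8800 ← occupied
  → r_2 = 0.8800
beam 3: φ=45°, α=105°
  dir = (cos 105°, sin 105°) = (-0.2588, 0.9659); from cell (2,4)
  next x-line at t=2.1637, next y-line at t=0.1967; Δt_x=3.8637, Δt_y=1.0353
    y: enter (2,5) at t=0.1967
    y: enter (2,6) at t=1.2320 ← occupied
  → r_3 = 1.2320

ranges = [0.7341, 0.8800, 1.2320]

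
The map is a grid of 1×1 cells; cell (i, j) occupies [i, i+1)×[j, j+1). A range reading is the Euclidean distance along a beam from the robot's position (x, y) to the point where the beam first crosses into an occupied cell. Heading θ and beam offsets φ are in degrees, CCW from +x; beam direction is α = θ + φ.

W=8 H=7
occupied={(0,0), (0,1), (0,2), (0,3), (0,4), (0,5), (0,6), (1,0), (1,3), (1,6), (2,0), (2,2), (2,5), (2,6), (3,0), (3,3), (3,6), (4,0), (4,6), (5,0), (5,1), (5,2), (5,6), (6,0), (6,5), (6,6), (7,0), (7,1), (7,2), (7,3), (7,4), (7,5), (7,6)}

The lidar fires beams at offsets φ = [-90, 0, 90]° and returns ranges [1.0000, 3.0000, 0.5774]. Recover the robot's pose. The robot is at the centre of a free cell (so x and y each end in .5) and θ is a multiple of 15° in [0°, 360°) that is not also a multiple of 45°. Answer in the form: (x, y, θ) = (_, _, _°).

(x, y, θ) = (2.5, 4.5, 30°)

Enumerate (i+0.5, j+0.5, θ) over the 23 free cells and 16 admissible headings. For each, cast all 3 beams and compare to the given ranges.
  (3.5, 4.5, 120°): beam 1 = 2.8868 ≠ 1.0000 ✗
  (1.5, 5.5, 120°): beam 1 = 0.5774 ≠ 1.0000 ✗
  (1.5, 4.5, 105°): beam 1 = 4.6587 ≠ 1.0000 ✗
  (3.5, 5.5, 30°): beam 1 = 3.0000 ≠ 1.0000 ✗
  (3.5, 2.5, 30°): beam 1 = 1.7321 ≠ 1.0000 ✗
  …
  (2.5, 4.5, 30°): r_1=1.0000, r_2=3.0000, r_3=0.5774 — all match ✓
Unique over the lattice → pose = (2.5, 4.5, 30°).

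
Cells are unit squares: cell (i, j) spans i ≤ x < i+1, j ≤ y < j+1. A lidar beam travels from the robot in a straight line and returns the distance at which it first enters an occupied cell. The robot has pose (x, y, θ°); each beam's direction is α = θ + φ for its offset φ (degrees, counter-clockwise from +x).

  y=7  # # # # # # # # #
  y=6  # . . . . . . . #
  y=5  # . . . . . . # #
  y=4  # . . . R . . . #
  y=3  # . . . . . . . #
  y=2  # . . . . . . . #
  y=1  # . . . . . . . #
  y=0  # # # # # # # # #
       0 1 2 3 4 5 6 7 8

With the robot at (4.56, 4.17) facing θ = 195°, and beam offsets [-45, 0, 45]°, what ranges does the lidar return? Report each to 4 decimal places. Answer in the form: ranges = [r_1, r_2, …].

beam 1: φ=-45°, α=150°
  cosα=-0.8660 sinα=0.5000 | (4,4) | tMaxX 0.6466 tMaxY 1.6600 | tΔX 1.1547 tΔY 2.0000
    t=0.6466 [x] (3,4)
    t=1.6600 [y] (3,5)
    t=1.8013 [x] (2,5)
    t=2.9560 [x] (1,5)
    t=3.6600 [y] (1,6)
    t=4.1107 [x] (0,6) — stop
  → r_1 = 4.1107
beam 2: φ=0°, α=195°
  cosα=-0.9659 sinα=-0.2588 | (4,4) | tMaxX 0.5798 tMaxY 0.6568 | tΔX 1.0353 tΔY 3.8637
    t=0.5798 [x] (3,4)
    t=0.6568 [y] (3,3)
    t=1.6150 [x] (2,3)
    t=2.6503 [x] (1,3)
    t=3.6856 [x] (0,3) — stop
  → r_2 = 3.6856
beam 3: φ=45°, α=240°
  cosα=-0.5000 sinα=-0.8660 | (4,4) | tMaxX 1.1200 tMaxY 0.1963 | tΔX 2.0000 tΔY 1.1547
    t=0.1963 [y] (4,3)
    t=1.1200 [x] (3,3)
    t=1.3510 [y] (3,2)
    t=2.5057 [y] (3,1)
    t=3.1200 [x] (2,1)
    t=3.6604 [y] (2,0) — stop
  → r_3 = 3.6604

ranges = [4.1107, 3.6856, 3.6604]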